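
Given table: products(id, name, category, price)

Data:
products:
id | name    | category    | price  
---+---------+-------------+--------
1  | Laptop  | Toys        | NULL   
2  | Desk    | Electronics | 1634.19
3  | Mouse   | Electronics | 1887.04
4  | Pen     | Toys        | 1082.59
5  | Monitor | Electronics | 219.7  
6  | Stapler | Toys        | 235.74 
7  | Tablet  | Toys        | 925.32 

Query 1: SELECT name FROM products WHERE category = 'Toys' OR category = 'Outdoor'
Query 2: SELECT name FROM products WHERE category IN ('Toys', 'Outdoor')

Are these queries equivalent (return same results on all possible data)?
Yes, equivalent

Both queries return: [('Laptop',), ('Pen',), ('Stapler',), ('Tablet',)]

Reason: OR vs IN are equivalent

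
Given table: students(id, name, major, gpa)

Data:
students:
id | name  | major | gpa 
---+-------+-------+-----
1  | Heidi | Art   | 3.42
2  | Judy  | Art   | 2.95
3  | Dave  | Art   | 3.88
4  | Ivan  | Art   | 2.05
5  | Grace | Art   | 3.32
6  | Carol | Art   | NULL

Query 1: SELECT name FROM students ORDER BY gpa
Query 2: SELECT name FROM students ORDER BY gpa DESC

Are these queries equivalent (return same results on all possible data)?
No, not equivalent

Query 1 returns: [('Carol',), ('Ivan',), ('Judy',), ('Grace',), ('Heidi',), ('Dave',)]
Query 2 returns: [('Dave',), ('Heidi',), ('Grace',), ('Judy',), ('Ivan',), ('Carol',)]

Reason: ASC vs DESC gives opposite ordering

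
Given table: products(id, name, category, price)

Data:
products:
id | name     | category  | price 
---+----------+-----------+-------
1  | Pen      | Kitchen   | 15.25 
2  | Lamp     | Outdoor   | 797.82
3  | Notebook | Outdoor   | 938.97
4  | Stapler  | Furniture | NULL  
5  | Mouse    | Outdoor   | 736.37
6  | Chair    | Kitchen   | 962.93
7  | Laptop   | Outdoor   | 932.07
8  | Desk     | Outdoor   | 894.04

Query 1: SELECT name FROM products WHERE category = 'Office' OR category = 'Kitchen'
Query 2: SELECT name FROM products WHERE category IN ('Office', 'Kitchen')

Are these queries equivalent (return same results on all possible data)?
Yes, equivalent

Both queries return: [('Chair',), ('Pen',)]

Reason: OR vs IN are equivalent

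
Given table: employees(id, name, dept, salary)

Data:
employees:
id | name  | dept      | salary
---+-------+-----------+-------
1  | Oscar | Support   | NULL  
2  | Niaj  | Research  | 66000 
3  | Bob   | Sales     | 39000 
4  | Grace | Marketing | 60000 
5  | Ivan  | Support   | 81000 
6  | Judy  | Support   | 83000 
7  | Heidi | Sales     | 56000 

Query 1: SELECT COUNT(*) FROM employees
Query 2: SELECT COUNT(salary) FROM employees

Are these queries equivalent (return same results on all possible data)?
No, not equivalent

Query 1 returns: [(7,)]
Query 2 returns: [(6,)]

Reason: COUNT(*) includes NULLs, COUNT(column) excludes them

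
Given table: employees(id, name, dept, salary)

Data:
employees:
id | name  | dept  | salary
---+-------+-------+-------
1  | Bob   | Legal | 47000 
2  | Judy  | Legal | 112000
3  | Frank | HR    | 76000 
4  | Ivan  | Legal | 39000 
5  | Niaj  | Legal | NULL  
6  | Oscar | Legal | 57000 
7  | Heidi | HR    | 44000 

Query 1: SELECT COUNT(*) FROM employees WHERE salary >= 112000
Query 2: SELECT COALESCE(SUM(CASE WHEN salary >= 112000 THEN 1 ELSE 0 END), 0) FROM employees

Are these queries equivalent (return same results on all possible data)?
Yes, equivalent

Both queries return: [(1,)]

Reason: COUNT with WHERE vs conditional SUM (COALESCE handles empty-table NULL)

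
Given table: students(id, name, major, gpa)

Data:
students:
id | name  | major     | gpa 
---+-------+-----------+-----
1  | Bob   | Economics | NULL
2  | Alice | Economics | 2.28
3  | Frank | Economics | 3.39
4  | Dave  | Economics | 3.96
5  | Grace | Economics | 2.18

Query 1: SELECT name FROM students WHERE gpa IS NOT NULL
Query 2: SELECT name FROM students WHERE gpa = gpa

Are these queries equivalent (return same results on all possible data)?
Yes, equivalent

Both queries return: [('Alice',), ('Dave',), ('Frank',), ('Grace',)]

Reason: IS NOT NULL vs self-equality (both exclude NULLs)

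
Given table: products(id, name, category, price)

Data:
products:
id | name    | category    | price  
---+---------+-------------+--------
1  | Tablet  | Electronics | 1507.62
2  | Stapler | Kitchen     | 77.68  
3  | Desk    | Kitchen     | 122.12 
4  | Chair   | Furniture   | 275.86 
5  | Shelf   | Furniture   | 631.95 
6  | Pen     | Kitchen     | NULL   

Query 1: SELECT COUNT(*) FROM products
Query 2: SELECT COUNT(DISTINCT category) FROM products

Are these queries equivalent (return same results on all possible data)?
No, not equivalent

Query 1 returns: [(6,)]
Query 2 returns: [(3,)]

Reason: COUNT(*) counts rows, COUNT(DISTINCT category) counts unique categorys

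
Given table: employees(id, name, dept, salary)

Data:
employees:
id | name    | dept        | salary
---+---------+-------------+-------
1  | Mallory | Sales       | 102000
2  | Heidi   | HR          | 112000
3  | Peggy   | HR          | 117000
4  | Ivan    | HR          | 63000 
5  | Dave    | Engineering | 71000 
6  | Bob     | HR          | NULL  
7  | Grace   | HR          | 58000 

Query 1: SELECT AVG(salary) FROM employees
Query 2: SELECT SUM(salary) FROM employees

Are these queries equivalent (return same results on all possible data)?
No, not equivalent

Query 1 returns: [(87166.66666666667,)]
Query 2 returns: [(523000,)]

Reason: AVG vs SUM give different aggregate values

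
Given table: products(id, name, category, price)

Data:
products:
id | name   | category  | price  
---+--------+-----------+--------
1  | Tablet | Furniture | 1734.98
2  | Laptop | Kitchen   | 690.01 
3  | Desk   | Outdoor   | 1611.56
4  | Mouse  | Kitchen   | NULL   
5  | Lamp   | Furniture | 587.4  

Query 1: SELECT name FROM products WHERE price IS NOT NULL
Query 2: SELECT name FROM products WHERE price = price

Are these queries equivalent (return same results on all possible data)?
Yes, equivalent

Both queries return: [('Desk',), ('Lamp',), ('Laptop',), ('Tablet',)]

Reason: IS NOT NULL vs self-equality (both exclude NULLs)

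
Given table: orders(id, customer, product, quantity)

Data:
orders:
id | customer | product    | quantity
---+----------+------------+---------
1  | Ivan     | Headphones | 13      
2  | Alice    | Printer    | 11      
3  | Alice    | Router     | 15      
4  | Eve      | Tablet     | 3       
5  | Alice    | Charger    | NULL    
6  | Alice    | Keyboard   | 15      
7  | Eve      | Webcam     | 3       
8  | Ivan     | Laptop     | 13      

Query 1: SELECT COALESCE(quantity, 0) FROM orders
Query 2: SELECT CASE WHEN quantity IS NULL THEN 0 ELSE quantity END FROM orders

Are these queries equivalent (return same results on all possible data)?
Yes, equivalent

Both queries return: [(0,), (3,), (3,), (11,), (13,), (13,), (15,), (15,)]

Reason: COALESCE vs CASE for NULL handling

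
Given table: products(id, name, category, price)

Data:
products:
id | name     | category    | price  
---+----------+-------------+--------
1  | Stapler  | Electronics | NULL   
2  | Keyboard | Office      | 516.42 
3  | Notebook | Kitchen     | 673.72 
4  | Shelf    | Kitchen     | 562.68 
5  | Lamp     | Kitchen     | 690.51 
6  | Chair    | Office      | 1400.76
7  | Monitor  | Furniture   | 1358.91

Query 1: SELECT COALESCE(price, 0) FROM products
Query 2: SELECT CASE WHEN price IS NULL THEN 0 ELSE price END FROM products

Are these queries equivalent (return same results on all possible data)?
Yes, equivalent

Both queries return: [(0,), (516.42,), (562.68,), (673.72,), (690.51,), (1358.91,), (1400.76,)]

Reason: COALESCE vs CASE for NULL handling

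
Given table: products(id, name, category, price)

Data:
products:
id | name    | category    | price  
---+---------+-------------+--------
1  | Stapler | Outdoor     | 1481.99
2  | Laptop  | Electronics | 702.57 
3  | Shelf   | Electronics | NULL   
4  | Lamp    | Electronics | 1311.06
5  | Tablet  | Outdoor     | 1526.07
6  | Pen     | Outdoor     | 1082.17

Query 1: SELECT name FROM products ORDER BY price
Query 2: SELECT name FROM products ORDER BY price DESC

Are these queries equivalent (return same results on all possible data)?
No, not equivalent

Query 1 returns: [('Shelf',), ('Laptop',), ('Pen',), ('Lamp',), ('Stapler',), ('Tablet',)]
Query 2 returns: [('Tablet',), ('Stapler',), ('Lamp',), ('Pen',), ('Laptop',), ('Shelf',)]

Reason: ASC vs DESC gives opposite ordering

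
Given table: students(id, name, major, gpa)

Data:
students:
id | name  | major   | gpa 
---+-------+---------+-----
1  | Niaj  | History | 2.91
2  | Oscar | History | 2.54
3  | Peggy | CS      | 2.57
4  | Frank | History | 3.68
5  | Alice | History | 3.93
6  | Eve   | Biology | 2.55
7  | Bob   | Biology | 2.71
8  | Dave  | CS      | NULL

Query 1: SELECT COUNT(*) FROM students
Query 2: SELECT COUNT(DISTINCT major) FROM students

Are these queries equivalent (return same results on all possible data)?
No, not equivalent

Query 1 returns: [(8,)]
Query 2 returns: [(3,)]

Reason: COUNT(*) counts rows, COUNT(DISTINCT major) counts unique majors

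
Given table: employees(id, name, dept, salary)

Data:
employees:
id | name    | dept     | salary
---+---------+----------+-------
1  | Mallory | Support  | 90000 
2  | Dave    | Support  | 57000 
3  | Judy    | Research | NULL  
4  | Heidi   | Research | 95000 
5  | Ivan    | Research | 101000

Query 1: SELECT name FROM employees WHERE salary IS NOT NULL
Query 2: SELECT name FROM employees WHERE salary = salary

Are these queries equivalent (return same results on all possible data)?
Yes, equivalent

Both queries return: [('Dave',), ('Heidi',), ('Ivan',), ('Mallory',)]

Reason: IS NOT NULL vs self-equality (both exclude NULLs)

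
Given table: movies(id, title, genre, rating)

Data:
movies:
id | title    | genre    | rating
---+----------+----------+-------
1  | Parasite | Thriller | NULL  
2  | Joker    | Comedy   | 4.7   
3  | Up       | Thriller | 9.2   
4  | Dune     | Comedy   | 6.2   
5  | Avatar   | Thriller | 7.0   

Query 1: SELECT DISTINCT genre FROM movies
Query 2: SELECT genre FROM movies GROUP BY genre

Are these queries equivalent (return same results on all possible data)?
Yes, equivalent

Both queries return: [('Comedy',), ('Thriller',)]

Reason: Both get unique genres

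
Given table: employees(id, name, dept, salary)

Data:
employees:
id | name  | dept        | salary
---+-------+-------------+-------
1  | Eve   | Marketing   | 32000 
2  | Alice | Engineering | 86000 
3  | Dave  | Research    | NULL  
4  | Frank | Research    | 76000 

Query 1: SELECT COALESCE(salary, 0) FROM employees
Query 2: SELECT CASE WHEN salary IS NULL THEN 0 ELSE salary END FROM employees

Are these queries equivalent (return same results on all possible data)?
Yes, equivalent

Both queries return: [(0,), (32000,), (76000,), (86000,)]

Reason: COALESCE vs CASE for NULL handling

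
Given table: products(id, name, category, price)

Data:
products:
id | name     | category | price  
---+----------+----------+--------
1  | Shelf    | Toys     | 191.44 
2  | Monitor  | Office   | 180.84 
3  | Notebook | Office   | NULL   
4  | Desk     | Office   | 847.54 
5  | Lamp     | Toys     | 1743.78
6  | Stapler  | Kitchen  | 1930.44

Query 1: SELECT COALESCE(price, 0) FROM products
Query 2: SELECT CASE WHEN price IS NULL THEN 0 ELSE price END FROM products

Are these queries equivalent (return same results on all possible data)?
Yes, equivalent

Both queries return: [(0,), (180.84,), (191.44,), (847.54,), (1743.78,), (1930.44,)]

Reason: COALESCE vs CASE for NULL handling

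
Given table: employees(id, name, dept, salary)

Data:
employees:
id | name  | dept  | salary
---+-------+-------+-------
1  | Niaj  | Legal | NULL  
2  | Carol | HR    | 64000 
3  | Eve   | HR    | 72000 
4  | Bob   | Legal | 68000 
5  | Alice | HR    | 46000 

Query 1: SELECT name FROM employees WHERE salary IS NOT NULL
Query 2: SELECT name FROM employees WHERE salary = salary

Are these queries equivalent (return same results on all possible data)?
Yes, equivalent

Both queries return: [('Alice',), ('Bob',), ('Carol',), ('Eve',)]

Reason: IS NOT NULL vs self-equality (both exclude NULLs)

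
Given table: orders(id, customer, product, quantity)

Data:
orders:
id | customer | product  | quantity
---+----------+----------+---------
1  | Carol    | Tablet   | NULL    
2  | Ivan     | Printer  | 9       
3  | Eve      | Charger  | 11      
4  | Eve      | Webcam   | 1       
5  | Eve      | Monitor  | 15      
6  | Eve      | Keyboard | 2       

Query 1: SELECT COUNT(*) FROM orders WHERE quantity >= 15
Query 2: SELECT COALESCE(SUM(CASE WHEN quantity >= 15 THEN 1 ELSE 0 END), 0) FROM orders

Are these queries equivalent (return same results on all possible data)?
Yes, equivalent

Both queries return: [(1,)]

Reason: COUNT with WHERE vs conditional SUM (COALESCE handles empty-table NULL)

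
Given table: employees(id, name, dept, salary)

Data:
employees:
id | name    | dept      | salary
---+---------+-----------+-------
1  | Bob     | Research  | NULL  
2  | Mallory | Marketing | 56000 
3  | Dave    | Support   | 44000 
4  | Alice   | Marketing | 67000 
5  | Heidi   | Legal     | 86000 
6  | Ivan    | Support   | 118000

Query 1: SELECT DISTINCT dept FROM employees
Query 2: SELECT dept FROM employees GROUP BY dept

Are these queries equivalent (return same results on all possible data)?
Yes, equivalent

Both queries return: [('Legal',), ('Marketing',), ('Research',), ('Support',)]

Reason: Both get unique depts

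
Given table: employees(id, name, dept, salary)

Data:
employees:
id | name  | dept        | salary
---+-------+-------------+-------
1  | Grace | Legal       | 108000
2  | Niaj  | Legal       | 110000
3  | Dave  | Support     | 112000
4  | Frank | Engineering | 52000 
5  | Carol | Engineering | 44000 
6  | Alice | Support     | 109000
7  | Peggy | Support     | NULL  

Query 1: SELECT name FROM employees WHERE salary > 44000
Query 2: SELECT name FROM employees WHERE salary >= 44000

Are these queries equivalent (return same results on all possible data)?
No, not equivalent

Query 1 returns: [('Grace',), ('Niaj',), ('Dave',), ('Frank',), ('Alice',)]
Query 2 returns: [('Grace',), ('Niaj',), ('Dave',), ('Frank',), ('Carol',), ('Alice',)]

Reason: > vs >= gives different results when salary = 44000 exists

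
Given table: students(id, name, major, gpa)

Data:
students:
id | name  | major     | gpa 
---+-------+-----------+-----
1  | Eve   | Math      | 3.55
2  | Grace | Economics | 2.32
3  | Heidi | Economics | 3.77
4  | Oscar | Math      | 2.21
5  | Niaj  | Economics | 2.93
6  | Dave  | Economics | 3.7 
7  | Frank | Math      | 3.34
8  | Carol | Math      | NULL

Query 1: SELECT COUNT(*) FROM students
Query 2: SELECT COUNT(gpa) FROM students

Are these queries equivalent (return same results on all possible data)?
No, not equivalent

Query 1 returns: [(8,)]
Query 2 returns: [(7,)]

Reason: COUNT(*) includes NULLs, COUNT(column) excludes them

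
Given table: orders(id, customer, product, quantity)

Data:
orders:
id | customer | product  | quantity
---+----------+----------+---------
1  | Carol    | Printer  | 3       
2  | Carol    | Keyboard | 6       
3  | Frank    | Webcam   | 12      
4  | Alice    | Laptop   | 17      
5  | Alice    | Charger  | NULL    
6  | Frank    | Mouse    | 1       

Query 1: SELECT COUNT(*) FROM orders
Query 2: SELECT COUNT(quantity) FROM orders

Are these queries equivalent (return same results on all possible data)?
No, not equivalent

Query 1 returns: [(6,)]
Query 2 returns: [(5,)]

Reason: COUNT(*) includes NULLs, COUNT(column) excludes them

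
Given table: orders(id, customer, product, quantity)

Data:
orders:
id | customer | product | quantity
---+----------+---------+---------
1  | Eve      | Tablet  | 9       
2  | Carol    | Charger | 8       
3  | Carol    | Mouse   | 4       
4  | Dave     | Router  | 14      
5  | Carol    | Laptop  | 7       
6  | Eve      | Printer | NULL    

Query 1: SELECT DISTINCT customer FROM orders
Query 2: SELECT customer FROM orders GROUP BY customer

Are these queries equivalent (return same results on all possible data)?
Yes, equivalent

Both queries return: [('Carol',), ('Dave',), ('Eve',)]

Reason: Both get unique customers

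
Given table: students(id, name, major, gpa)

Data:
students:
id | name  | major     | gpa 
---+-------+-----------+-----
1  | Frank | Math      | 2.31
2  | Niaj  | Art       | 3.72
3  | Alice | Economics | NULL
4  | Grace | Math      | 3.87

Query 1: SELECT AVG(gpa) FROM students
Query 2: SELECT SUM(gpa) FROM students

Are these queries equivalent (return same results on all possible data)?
No, not equivalent

Query 1 returns: [(3.3000000000000003,)]
Query 2 returns: [(9.9,)]

Reason: AVG vs SUM give different aggregate values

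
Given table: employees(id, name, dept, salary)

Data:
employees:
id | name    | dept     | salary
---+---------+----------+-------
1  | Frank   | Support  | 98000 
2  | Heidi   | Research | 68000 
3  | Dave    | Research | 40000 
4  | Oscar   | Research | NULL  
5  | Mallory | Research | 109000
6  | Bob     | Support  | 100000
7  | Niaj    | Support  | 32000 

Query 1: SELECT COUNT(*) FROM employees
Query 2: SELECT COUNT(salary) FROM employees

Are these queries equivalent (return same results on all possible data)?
No, not equivalent

Query 1 returns: [(7,)]
Query 2 returns: [(6,)]

Reason: COUNT(*) includes NULLs, COUNT(column) excludes them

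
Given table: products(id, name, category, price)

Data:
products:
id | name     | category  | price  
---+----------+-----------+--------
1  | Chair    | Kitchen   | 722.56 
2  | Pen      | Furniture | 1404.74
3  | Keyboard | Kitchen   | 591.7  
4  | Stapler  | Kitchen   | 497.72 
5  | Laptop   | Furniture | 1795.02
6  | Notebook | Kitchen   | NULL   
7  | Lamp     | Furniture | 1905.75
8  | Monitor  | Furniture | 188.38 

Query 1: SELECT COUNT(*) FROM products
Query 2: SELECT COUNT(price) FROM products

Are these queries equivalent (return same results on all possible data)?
No, not equivalent

Query 1 returns: [(8,)]
Query 2 returns: [(7,)]

Reason: COUNT(*) includes NULLs, COUNT(column) excludes them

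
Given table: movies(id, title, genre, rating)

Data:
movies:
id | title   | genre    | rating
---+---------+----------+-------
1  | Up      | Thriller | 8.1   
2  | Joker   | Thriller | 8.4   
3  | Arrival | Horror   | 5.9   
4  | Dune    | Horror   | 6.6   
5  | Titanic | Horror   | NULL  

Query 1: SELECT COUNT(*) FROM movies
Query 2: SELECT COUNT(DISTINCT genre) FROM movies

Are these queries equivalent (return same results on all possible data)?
No, not equivalent

Query 1 returns: [(5,)]
Query 2 returns: [(2,)]

Reason: COUNT(*) counts rows, COUNT(DISTINCT genre) counts unique genres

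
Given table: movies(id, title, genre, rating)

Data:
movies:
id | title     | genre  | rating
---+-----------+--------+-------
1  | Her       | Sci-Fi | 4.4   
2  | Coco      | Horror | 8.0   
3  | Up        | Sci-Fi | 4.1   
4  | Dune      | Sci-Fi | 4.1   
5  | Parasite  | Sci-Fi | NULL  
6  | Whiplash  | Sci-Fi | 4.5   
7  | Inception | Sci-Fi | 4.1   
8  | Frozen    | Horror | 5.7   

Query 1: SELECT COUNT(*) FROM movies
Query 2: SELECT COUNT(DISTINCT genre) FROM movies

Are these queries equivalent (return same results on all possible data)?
No, not equivalent

Query 1 returns: [(8,)]
Query 2 returns: [(2,)]

Reason: COUNT(*) counts rows, COUNT(DISTINCT genre) counts unique genres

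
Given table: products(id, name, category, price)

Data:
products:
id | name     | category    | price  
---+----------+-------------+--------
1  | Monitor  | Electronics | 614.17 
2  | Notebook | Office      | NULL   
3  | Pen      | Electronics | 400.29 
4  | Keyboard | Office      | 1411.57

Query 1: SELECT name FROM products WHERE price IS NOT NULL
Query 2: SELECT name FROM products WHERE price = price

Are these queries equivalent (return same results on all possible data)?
Yes, equivalent

Both queries return: [('Keyboard',), ('Monitor',), ('Pen',)]

Reason: IS NOT NULL vs self-equality (both exclude NULLs)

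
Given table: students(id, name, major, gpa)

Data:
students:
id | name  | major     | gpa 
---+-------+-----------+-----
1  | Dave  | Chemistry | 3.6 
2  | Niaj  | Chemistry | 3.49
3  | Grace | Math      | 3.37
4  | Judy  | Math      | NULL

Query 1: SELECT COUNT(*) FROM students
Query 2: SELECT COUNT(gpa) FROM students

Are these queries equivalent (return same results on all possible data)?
No, not equivalent

Query 1 returns: [(4,)]
Query 2 returns: [(3,)]

Reason: COUNT(*) includes NULLs, COUNT(column) excludes them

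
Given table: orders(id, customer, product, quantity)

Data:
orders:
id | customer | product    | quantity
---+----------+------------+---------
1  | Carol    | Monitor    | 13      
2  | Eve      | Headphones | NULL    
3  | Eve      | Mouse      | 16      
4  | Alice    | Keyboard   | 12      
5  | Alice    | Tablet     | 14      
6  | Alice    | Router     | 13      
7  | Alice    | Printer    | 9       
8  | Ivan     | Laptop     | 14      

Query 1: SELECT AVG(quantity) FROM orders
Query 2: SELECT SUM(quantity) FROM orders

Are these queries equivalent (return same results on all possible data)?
No, not equivalent

Query 1 returns: [(13.0,)]
Query 2 returns: [(91,)]

Reason: AVG vs SUM give different aggregate values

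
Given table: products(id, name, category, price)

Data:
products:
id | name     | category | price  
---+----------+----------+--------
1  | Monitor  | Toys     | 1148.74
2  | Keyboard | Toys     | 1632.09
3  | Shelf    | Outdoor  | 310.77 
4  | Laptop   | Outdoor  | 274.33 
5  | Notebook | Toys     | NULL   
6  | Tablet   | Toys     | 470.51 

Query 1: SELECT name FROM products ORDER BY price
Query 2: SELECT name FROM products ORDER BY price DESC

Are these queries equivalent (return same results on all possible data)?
No, not equivalent

Query 1 returns: [('Notebook',), ('Laptop',), ('Shelf',), ('Tablet',), ('Monitor',), ('Keyboard',)]
Query 2 returns: [('Keyboard',), ('Monitor',), ('Tablet',), ('Shelf',), ('Laptop',), ('Notebook',)]

Reason: ASC vs DESC gives opposite ordering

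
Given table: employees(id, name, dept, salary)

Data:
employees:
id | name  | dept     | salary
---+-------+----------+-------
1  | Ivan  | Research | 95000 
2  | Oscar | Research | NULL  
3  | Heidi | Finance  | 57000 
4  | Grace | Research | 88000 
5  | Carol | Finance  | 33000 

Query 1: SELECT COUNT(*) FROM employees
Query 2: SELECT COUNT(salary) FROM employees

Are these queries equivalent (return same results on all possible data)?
No, not equivalent

Query 1 returns: [(5,)]
Query 2 returns: [(4,)]

Reason: COUNT(*) includes NULLs, COUNT(column) excludes them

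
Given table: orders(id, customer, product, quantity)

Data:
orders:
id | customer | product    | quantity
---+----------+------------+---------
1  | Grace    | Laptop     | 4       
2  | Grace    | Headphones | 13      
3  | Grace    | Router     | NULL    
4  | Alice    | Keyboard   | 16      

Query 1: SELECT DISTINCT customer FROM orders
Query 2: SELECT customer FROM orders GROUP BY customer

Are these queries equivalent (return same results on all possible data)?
Yes, equivalent

Both queries return: [('Alice',), ('Grace',)]

Reason: Both get unique customers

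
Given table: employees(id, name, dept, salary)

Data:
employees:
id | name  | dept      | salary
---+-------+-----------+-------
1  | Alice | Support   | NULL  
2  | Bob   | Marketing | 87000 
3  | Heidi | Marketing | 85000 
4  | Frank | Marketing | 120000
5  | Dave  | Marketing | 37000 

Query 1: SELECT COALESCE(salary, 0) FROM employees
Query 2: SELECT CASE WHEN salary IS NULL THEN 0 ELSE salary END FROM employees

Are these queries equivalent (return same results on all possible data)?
Yes, equivalent

Both queries return: [(0,), (37000,), (85000,), (87000,), (120000,)]

Reason: COALESCE vs CASE for NULL handling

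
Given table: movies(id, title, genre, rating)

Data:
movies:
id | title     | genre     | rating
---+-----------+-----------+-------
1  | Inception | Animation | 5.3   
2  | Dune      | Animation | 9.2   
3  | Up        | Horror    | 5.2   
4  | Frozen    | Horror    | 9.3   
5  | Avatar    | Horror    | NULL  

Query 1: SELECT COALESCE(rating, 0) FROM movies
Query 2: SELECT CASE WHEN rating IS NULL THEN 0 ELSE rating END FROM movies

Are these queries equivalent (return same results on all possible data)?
Yes, equivalent

Both queries return: [(0,), (5.2,), (5.3,), (9.2,), (9.3,)]

Reason: COALESCE vs CASE for NULL handling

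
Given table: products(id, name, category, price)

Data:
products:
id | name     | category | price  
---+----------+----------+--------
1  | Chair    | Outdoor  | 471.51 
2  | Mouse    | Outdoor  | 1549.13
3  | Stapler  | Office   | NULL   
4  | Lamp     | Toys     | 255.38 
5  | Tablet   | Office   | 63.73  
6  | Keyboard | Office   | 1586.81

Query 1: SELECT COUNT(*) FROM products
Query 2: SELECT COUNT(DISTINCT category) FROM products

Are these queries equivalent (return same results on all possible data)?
No, not equivalent

Query 1 returns: [(6,)]
Query 2 returns: [(3,)]

Reason: COUNT(*) counts rows, COUNT(DISTINCT category) counts unique categorys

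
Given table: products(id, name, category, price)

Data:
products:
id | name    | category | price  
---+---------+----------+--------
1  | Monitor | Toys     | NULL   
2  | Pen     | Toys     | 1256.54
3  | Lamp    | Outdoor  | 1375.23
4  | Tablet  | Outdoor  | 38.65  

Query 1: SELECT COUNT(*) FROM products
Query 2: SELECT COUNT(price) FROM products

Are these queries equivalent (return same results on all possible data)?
No, not equivalent

Query 1 returns: [(4,)]
Query 2 returns: [(3,)]

Reason: COUNT(*) includes NULLs, COUNT(column) excludes them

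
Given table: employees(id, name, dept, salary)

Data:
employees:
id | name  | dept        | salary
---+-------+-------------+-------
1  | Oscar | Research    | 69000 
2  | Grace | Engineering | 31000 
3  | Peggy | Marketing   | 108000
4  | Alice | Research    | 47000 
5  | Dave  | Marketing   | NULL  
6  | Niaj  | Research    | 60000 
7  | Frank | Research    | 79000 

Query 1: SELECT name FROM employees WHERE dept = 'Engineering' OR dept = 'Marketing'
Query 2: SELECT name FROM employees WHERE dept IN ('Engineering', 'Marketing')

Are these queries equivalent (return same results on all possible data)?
Yes, equivalent

Both queries return: [('Dave',), ('Grace',), ('Peggy',)]

Reason: OR vs IN are equivalent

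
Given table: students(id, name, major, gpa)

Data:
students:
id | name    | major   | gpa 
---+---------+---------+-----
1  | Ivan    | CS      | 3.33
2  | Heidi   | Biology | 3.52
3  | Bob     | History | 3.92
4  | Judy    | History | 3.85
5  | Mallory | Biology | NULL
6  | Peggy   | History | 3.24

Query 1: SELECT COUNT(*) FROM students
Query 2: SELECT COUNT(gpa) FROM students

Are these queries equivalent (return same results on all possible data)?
No, not equivalent

Query 1 returns: [(6,)]
Query 2 returns: [(5,)]

Reason: COUNT(*) includes NULLs, COUNT(column) excludes them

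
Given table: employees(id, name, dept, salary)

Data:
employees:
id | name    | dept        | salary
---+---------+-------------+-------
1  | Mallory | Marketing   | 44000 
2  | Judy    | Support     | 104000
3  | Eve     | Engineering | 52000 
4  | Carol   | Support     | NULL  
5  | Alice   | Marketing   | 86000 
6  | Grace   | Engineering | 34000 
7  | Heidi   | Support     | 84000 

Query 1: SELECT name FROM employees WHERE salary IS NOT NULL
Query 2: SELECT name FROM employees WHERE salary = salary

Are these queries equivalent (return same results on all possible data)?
Yes, equivalent

Both queries return: [('Alice',), ('Eve',), ('Grace',), ('Heidi',), ('Judy',), ('Mallory',)]

Reason: IS NOT NULL vs self-equality (both exclude NULLs)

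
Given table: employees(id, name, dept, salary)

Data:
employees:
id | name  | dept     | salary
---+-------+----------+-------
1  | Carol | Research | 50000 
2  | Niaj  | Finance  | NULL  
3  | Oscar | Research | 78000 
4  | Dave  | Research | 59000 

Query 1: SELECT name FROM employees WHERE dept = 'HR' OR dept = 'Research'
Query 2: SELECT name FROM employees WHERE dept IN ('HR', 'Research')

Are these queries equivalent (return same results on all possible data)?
Yes, equivalent

Both queries return: [('Carol',), ('Dave',), ('Oscar',)]

Reason: OR vs IN are equivalent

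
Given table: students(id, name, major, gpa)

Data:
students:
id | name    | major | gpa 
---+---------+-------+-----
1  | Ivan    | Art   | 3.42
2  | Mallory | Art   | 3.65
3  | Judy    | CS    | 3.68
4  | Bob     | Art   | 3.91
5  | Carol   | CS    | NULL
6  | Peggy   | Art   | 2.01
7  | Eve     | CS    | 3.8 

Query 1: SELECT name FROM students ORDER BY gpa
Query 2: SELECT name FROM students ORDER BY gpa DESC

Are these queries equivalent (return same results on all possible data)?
No, not equivalent

Query 1 returns: [('Carol',), ('Peggy',), ('Ivan',), ('Mallory',), ('Judy',), ('Eve',), ('Bob',)]
Query 2 returns: [('Bob',), ('Eve',), ('Judy',), ('Mallory',), ('Ivan',), ('Peggy',), ('Carol',)]

Reason: ASC vs DESC gives opposite ordering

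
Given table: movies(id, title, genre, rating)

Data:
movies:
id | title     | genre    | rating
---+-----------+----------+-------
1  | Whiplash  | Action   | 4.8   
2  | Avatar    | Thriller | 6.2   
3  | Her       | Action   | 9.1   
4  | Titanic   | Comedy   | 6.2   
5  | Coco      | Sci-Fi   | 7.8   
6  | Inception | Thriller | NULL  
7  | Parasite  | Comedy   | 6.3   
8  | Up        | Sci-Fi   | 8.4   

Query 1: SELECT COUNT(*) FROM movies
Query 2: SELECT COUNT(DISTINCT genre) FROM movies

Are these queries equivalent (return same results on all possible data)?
No, not equivalent

Query 1 returns: [(8,)]
Query 2 returns: [(4,)]

Reason: COUNT(*) counts rows, COUNT(DISTINCT genre) counts unique genres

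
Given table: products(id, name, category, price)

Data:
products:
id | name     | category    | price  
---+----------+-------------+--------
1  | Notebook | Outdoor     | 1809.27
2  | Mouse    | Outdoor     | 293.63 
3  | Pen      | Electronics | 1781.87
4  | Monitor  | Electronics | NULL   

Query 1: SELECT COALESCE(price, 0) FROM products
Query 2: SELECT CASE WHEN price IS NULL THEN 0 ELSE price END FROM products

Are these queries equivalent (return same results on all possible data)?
Yes, equivalent

Both queries return: [(0,), (293.63,), (1781.87,), (1809.27,)]

Reason: COALESCE vs CASE for NULL handling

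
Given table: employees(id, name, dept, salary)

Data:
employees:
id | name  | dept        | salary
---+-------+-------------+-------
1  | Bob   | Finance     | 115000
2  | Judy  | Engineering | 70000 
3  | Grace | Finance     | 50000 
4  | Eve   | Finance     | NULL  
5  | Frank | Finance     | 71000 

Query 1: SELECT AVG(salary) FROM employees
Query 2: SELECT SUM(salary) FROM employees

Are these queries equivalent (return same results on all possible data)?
No, not equivalent

Query 1 returns: [(76500.0,)]
Query 2 returns: [(306000,)]

Reason: AVG vs SUM give different aggregate values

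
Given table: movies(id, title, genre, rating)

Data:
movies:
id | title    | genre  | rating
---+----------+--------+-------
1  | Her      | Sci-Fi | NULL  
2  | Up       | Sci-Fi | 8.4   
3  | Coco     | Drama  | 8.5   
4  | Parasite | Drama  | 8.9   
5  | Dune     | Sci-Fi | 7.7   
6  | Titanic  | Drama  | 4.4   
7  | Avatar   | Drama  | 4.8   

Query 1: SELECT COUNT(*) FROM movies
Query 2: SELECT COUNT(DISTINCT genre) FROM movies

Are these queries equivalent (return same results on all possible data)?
No, not equivalent

Query 1 returns: [(7,)]
Query 2 returns: [(2,)]

Reason: COUNT(*) counts rows, COUNT(DISTINCT genre) counts unique genres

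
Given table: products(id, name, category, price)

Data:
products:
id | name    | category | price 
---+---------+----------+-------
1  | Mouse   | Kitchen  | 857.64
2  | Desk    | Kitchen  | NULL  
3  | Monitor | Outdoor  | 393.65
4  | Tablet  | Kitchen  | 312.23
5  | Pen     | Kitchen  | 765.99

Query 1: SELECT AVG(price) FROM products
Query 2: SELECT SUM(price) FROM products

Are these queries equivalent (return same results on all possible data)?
No, not equivalent

Query 1 returns: [(582.3775,)]
Query 2 returns: [(2329.51,)]

Reason: AVG vs SUM give different aggregate values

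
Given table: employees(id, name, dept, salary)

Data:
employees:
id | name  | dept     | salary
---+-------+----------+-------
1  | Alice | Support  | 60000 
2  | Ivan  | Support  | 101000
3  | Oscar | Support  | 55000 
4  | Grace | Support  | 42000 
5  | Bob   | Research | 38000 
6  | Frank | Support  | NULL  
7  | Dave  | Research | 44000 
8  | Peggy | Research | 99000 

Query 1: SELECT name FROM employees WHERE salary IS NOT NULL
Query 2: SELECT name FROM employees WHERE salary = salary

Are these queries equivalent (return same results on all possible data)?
Yes, equivalent

Both queries return: [('Alice',), ('Bob',), ('Dave',), ('Grace',), ('Ivan',), ('Oscar',), ('Peggy',)]

Reason: IS NOT NULL vs self-equality (both exclude NULLs)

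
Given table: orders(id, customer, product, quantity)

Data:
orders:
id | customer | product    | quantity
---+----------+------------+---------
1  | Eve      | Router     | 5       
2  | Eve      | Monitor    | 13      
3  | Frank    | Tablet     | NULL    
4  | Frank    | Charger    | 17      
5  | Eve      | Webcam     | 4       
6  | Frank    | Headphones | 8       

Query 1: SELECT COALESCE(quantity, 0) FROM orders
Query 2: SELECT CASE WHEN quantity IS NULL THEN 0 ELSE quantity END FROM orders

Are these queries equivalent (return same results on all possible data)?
Yes, equivalent

Both queries return: [(0,), (4,), (5,), (8,), (13,), (17,)]

Reason: COALESCE vs CASE for NULL handling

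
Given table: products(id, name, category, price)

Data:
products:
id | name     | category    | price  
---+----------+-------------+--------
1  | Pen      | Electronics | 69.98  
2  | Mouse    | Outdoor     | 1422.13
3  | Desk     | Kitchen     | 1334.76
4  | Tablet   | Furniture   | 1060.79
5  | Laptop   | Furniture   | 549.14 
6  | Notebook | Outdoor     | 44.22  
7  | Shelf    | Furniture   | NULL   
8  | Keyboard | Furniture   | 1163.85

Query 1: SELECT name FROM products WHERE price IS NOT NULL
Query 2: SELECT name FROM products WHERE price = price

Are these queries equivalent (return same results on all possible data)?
Yes, equivalent

Both queries return: [('Desk',), ('Keyboard',), ('Laptop',), ('Mouse',), ('Notebook',), ('Pen',), ('Tablet',)]

Reason: IS NOT NULL vs self-equality (both exclude NULLs)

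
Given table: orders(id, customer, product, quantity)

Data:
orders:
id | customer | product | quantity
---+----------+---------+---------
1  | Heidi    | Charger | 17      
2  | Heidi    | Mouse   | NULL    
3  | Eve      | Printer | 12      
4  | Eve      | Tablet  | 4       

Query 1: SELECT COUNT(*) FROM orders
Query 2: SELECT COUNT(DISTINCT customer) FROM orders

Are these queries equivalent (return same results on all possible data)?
No, not equivalent

Query 1 returns: [(4,)]
Query 2 returns: [(2,)]

Reason: COUNT(*) counts rows, COUNT(DISTINCT customer) counts unique customers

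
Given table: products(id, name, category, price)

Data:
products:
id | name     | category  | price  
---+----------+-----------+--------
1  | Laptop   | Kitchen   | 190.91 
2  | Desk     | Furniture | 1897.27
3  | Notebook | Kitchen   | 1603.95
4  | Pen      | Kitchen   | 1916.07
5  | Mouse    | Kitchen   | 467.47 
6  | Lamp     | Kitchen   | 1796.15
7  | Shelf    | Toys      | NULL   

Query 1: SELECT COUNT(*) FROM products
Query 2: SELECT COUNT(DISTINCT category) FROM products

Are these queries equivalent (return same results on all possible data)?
No, not equivalent

Query 1 returns: [(7,)]
Query 2 returns: [(3,)]

Reason: COUNT(*) counts rows, COUNT(DISTINCT category) counts unique categorys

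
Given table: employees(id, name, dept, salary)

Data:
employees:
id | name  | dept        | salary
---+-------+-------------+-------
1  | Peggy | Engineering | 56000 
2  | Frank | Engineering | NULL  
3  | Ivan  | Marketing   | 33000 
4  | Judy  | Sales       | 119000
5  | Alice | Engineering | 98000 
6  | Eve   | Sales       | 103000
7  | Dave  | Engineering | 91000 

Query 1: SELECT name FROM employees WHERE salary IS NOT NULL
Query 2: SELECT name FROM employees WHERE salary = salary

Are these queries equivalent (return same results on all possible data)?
Yes, equivalent

Both queries return: [('Alice',), ('Dave',), ('Eve',), ('Ivan',), ('Judy',), ('Peggy',)]

Reason: IS NOT NULL vs self-equality (both exclude NULLs)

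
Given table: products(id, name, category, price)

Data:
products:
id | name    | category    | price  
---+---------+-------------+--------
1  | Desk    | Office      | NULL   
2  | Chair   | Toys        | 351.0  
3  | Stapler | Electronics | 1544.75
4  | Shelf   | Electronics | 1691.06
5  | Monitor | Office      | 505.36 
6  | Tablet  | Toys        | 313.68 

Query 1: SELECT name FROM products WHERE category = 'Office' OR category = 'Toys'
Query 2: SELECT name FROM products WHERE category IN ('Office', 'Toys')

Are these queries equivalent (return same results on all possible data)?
Yes, equivalent

Both queries return: [('Chair',), ('Desk',), ('Monitor',), ('Tablet',)]

Reason: OR vs IN are equivalent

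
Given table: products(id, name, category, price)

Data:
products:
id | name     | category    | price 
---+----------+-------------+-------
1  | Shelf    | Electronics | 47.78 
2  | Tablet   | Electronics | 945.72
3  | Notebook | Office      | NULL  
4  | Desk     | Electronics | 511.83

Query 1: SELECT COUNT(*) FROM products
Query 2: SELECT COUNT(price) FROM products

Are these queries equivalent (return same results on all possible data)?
No, not equivalent

Query 1 returns: [(4,)]
Query 2 returns: [(3,)]

Reason: COUNT(*) includes NULLs, COUNT(column) excludes them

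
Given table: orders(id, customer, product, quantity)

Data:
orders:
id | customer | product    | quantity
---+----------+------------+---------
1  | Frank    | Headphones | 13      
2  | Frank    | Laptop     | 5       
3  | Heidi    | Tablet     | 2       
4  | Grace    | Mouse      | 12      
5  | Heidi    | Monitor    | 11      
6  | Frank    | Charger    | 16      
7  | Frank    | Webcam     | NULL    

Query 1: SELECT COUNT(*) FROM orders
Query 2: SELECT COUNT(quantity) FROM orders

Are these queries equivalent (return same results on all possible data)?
No, not equivalent

Query 1 returns: [(7,)]
Query 2 returns: [(6,)]

Reason: COUNT(*) includes NULLs, COUNT(column) excludes them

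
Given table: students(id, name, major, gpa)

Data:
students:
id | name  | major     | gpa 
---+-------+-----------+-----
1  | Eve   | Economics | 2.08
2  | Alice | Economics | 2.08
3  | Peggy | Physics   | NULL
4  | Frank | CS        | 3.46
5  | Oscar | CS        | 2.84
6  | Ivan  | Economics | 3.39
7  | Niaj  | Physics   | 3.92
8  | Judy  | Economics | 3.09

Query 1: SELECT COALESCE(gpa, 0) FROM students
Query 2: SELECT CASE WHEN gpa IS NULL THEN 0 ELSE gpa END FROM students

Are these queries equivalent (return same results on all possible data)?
Yes, equivalent

Both queries return: [(0,), (2.08,), (2.08,), (2.84,), (3.09,), (3.39,), (3.46,), (3.92,)]

Reason: COALESCE vs CASE for NULL handling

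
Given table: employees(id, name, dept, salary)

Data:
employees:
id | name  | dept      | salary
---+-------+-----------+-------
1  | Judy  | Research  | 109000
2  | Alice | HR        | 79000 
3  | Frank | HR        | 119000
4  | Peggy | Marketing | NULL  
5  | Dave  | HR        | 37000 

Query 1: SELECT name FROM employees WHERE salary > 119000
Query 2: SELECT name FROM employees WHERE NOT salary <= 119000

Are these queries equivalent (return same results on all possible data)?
Yes, equivalent

Both queries return: []

Reason: Both filter salary > 119000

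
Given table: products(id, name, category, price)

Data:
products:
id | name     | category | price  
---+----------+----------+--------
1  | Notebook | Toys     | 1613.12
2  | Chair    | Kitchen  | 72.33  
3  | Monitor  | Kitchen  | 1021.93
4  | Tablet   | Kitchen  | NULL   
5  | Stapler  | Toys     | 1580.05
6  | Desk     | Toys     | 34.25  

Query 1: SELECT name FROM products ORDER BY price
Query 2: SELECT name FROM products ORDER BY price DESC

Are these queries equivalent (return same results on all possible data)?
No, not equivalent

Query 1 returns: [('Tablet',), ('Desk',), ('Chair',), ('Monitor',), ('Stapler',), ('Notebook',)]
Query 2 returns: [('Notebook',), ('Stapler',), ('Monitor',), ('Chair',), ('Desk',), ('Tablet',)]

Reason: ASC vs DESC gives opposite ordering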